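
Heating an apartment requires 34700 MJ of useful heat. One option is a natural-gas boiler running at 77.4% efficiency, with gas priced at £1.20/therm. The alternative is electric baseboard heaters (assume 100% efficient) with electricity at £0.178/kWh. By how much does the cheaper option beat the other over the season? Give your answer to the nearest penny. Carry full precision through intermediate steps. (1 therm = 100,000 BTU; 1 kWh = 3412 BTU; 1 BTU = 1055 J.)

£1205.95

Heat load = 34700 MJ = 34,700,000,000 J / 1055 = 32,890,995 BTU
Gas: input = 32,890,995 / 0.774 = 42,494,826 BTU = 424.9 therm → 424.9 × £1.20 = £509.94
Electric: 32,890,995 BTU / 3412 = 9,640 kWh → × £0.178 = £1,715.88
Difference = |£509.94 − £1,715.88| = £1,205.95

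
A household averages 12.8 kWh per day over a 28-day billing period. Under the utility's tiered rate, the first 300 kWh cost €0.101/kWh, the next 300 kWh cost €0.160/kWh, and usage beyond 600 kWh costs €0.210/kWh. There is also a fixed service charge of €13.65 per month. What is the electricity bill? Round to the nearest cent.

€53.29

Usage = 12.8 kWh/day × 28 days = 358.4 kWh
First 300 kWh × €0.101 = €30.30
Next 58.4 kWh × €0.160 = €9.34
Remaining tier: 0 kWh (not reached)
Energy charge = €39.64; + service €13.65 = €53.29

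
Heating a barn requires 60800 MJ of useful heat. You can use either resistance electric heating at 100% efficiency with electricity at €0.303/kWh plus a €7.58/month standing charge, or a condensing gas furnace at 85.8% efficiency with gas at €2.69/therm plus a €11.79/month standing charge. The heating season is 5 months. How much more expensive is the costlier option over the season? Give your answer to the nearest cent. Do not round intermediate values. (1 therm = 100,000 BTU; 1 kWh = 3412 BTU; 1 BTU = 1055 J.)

€3289.94

Heat load = 60800 MJ = 60,800,000,000 J / 1055 = 57,630,332 BTU
Gas: input = 57,630,332 / 0.858 = 67,168,219 BTU = 671.7 therm → 671.7 × €2.69 = €1,806.83; + 5 × €11.79 standing = €1,865.78
Electric: 57,630,332 BTU / 3412 = 16,890 kWh → × €0.303 = €5,117.82; + 5 × €7.58 standing = €5,155.72
Difference = |€1,865.78 − €5,155.72| = €3,289.94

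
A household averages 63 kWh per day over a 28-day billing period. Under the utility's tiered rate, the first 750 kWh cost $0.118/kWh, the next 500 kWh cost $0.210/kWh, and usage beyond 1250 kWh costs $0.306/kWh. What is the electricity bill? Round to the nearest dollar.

Usage = 63 kWh/day × 28 days = 1764 kWh
First 750 kWh × $0.118 = $88.50
Next 500 kWh × $0.210 = $105.00
Remaining 514 kWh × $0.306 = $157.28
Total = $350.78 ≈ $351

$351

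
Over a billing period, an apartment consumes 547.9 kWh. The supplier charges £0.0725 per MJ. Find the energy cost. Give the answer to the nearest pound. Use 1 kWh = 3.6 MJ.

547.9 kWh × (3.6 MJ/kWh) = 1,972 MJ
Cost = 1,972 MJ × £0.0725/MJ = £143.00

£143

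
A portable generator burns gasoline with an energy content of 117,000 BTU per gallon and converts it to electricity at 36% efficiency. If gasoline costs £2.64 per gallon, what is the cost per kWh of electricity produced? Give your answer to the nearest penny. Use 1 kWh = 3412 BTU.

Electrical output per gallon = 117,000 BTU × 0.36 / 3412 BTU/kWh = 12.34 kWh
Cost per kWh = £2.64 / 12.34 kWh = £0.214

£0.21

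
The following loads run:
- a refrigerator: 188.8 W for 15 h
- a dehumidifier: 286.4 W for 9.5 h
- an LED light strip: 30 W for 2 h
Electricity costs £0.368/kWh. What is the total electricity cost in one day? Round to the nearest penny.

refrigerator: 188.8 W × 15 h = 2,832 Wh = 2.832 kWh
dehumidifier: 286.4 W × 9.5 h = 2,721 Wh = 2.721 kWh
LED light strip: 30 W × 2 h = 60 Wh = 0.06 kWh
Total energy = 2.832 + 2.721 + 0.06 = 5.613 kWh
Cost = 5.613 kWh × £0.368 = £2.07

£2.07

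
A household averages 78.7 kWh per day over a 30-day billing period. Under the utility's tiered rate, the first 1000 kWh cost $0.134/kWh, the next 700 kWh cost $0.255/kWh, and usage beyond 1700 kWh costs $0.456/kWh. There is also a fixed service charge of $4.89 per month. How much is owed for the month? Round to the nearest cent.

Usage = 78.7 kWh/day × 30 days = 2361 kWh
First 1000 kWh × $0.134 = $134.00
Next 700 kWh × $0.255 = $178.50
Remaining 661 kWh × $0.456 = $301.42
Energy charge = $613.92; + service $4.89 = $618.81

$618.81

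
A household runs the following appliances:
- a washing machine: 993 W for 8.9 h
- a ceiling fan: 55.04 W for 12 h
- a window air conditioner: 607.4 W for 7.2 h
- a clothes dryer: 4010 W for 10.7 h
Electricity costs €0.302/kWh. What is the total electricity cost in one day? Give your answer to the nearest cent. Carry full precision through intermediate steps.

washing machine: 993 W × 8.9 h = 8,838 Wh = 8.838 kWh
ceiling fan: 55.04 W × 12 h = 660 Wh = 0.6605 kWh
window air conditioner: 607.4 W × 7.2 h = 4,373 Wh = 4.373 kWh
clothes dryer: 4010 W × 10.7 h = 42,907 Wh = 42.91 kWh
Total energy = 8.838 + 0.6605 + 4.373 + 42.91 = 56.78 kWh
Cost = 56.78 kWh × €0.302 = €17.15

€17.15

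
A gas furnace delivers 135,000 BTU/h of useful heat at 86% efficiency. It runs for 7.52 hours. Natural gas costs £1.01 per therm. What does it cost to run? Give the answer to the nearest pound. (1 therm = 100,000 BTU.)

£12

Heat delivered = 135,000 BTU/h × 7.52 h = 1,015,200 BTU
Gas input = 1,015,200 / 0.86 = 1,180,465 BTU
= 1,180,465 / 100,000 = 11.8 therm
Cost = 11.8 × £1.01/therm = £11.92 ≈ £12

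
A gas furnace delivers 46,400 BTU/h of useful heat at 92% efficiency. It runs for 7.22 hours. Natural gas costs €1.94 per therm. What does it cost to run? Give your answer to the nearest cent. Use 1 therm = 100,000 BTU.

€7.06

Heat delivered = 46,400 BTU/h × 7.22 h = 335,008 BTU
Gas input = 335,008 / 0.92 = 364,139 BTU
= 364,139 / 100,000 = 3.641 therm
Cost = 3.641 × €1.94/therm = €7.06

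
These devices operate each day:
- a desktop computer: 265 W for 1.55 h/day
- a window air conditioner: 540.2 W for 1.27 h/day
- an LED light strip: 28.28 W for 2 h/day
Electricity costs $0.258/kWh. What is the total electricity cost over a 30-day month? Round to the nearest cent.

$8.93

desktop computer: 265 W × 1.55 h × 30 d = 12,322 Wh = 12.32 kWh
window air conditioner: 540.2 W × 1.27 h × 30 d = 20,582 Wh = 20.58 kWh
LED light strip: 28.28 W × 2 h × 30 d = 1,697 Wh = 1.697 kWh
Total energy = 12.32 + 20.58 + 1.697 = 34.6 kWh
Cost = 34.6 kWh × $0.258 = $8.93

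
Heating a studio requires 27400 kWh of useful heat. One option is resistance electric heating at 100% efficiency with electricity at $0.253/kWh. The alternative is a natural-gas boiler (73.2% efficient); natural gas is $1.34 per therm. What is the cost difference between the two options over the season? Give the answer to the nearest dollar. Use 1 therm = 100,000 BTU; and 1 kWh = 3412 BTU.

Heat load = 27400 kWh × 3412 = 93,488,800 BTU
Gas: input = 93,488,800 / 0.732 = 127,716,940 BTU = 1,277 therm → 1,277 × $1.34 = $1,711.41
Electric: 93,488,800 BTU / 3412 = 27,400 kWh → × $0.253 = $6,932.20
Difference = |$1,711.41 − $6,932.20| = $5,220.79 ≈ $5221

$5221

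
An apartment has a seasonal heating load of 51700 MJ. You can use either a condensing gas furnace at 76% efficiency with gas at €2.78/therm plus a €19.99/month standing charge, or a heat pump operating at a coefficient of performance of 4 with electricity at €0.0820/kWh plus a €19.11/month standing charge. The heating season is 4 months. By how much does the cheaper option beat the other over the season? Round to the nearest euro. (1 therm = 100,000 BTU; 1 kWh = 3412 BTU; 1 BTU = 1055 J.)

€1502

Heat load = 51700 MJ = 51,700,000,000 J / 1055 = 49,004,739 BTU
Gas: input = 49,004,739 / 0.760 = 64,479,920 BTU = 644.8 therm → 644.8 × €2.78 = €1,792.54; + 4 × €19.99 standing = €1,872.50
Heat pump: 49,004,739 BTU / 3412 = 14,360 kWh heat; / 4 = 3,591 kWh in → × €0.0820 = €294.43; + 4 × €19.11 standing = €370.87
Difference = |€1,872.50 − €370.87| = €1,501.63 ≈ €1502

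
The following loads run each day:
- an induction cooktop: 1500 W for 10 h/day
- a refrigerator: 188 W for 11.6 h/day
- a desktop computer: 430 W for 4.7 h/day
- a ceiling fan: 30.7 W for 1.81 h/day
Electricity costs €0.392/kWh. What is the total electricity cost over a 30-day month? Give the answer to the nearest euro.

induction cooktop: 1500 W × 10 h × 30 d = 450,000 Wh = 450 kWh
refrigerator: 188 W × 11.6 h × 30 d = 65,424 Wh = 65.42 kWh
desktop computer: 430 W × 4.7 h × 30 d = 60,630 Wh = 60.63 kWh
ceiling fan: 30.7 W × 1.81 h × 30 d = 1,667 Wh = 1.667 kWh
Total energy = 450 + 65.42 + 60.63 + 1.667 = 577.7 kWh
Cost = 577.7 kWh × €0.392 = €226.47 ≈ €226

€226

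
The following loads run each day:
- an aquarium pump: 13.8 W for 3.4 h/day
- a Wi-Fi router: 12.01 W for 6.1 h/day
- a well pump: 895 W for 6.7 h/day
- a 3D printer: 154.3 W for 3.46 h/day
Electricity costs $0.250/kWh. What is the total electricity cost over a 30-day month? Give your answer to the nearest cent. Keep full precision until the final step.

$49.88

aquarium pump: 13.8 W × 3.4 h × 30 d = 1,408 Wh = 1.408 kWh
Wi-Fi router: 12.01 W × 6.1 h × 30 d = 2,198 Wh = 2.198 kWh
well pump: 895 W × 6.7 h × 30 d = 179,895 Wh = 179.9 kWh
3D printer: 154.3 W × 3.46 h × 30 d = 16,016 Wh = 16.02 kWh
Total energy = 1.408 + 2.198 + 179.9 + 16.02 = 199.5 kWh
Cost = 199.5 kWh × $0.250 = $49.88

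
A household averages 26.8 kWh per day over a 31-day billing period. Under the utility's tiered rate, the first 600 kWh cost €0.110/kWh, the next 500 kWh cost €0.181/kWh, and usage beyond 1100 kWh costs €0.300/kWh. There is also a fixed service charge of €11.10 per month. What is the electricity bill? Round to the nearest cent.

€118.87

Usage = 26.8 kWh/day × 31 days = 830.8 kWh
First 600 kWh × €0.110 = €66.00
Next 230.8 kWh × €0.181 = €41.77
Remaining tier: 0 kWh (not reached)
Energy charge = €107.77; + service €11.10 = €118.87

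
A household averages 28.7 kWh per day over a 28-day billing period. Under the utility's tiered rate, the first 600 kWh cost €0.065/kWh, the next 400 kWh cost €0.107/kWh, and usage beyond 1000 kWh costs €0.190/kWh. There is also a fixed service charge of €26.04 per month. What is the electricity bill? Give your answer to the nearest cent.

Usage = 28.7 kWh/day × 28 days = 803.6 kWh
First 600 kWh × €0.065 = €39.00
Next 203.6 kWh × €0.107 = €21.79
Remaining tier: 0 kWh (not reached)
Energy charge = €60.79; + service €26.04 = €86.83

€86.83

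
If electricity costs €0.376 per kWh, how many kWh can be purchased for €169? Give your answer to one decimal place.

449.5 kWh

€169 / €0.376 per kWh = 449.5 kWh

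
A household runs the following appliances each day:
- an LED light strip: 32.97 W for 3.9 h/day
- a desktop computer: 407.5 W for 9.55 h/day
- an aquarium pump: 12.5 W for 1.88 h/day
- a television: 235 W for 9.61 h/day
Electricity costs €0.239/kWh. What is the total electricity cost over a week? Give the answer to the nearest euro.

€11

LED light strip: 32.97 W × 3.9 h × 7 d = 900 Wh = 0.9001 kWh
desktop computer: 407.5 W × 9.55 h × 7 d = 27,241 Wh = 27.24 kWh
aquarium pump: 12.5 W × 1.88 h × 7 d = 164 Wh = 0.1645 kWh
television: 235 W × 9.61 h × 7 d = 15,808 Wh = 15.81 kWh
Total energy = 0.9001 + 27.24 + 0.1645 + 15.81 = 44.11 kWh
Cost = 44.11 kWh × €0.239 = €10.54 ≈ €11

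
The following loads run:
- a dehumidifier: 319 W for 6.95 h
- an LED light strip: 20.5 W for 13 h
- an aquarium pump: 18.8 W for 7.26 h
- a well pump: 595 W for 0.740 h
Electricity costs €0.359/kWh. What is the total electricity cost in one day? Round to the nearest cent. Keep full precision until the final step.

€1.10

dehumidifier: 319 W × 6.95 h = 2,217 Wh = 2.217 kWh
LED light strip: 20.5 W × 13 h = 266 Wh = 0.2665 kWh
aquarium pump: 18.8 W × 7.26 h = 136 Wh = 0.1365 kWh
well pump: 595 W × 0.740 h = 440 Wh = 0.4403 kWh
Total energy = 2.217 + 0.2665 + 0.1365 + 0.4403 = 3.06 kWh
Cost = 3.06 kWh × €0.359 = €1.10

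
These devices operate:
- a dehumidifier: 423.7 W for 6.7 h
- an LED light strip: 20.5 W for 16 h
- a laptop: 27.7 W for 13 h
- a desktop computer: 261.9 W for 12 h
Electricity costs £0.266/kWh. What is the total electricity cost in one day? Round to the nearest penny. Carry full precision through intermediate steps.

£1.77

dehumidifier: 423.7 W × 6.7 h = 2,839 Wh = 2.839 kWh
LED light strip: 20.5 W × 16 h = 328 Wh = 0.328 kWh
laptop: 27.7 W × 13 h = 360 Wh = 0.3601 kWh
desktop computer: 261.9 W × 12 h = 3,143 Wh = 3.143 kWh
Total energy = 2.839 + 0.328 + 0.3601 + 3.143 = 6.67 kWh
Cost = 6.67 kWh × £0.266 = £1.77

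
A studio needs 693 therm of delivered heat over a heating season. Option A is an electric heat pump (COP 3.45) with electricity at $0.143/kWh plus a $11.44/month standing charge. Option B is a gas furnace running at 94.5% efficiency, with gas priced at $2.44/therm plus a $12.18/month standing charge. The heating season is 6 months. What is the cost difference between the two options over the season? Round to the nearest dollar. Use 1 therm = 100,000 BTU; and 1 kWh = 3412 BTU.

Heat load = 693 therm × 100,000 = 69,300,000 BTU
Gas: input = 69,300,000 / 0.945 = 73,333,333 BTU = 733.3 therm → 733.3 × $2.44 = $1,789.33; + 6 × $12.18 standing = $1,862.41
Heat pump: 69,300,000 BTU / 3412 = 20,310 kWh heat; / 3.45 = 5,887 kWh in → × $0.143 = $841.86; + 6 × $11.44 standing = $910.50
Difference = |$1,862.41 − $910.50| = $951.91 ≈ $952

$952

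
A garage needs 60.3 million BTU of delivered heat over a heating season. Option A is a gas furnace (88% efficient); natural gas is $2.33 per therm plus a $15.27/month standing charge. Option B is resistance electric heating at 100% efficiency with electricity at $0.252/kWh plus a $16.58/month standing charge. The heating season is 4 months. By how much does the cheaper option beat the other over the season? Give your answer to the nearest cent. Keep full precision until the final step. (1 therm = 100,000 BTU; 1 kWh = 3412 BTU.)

$2862.24

Heat load = 60.3 × 10⁶ BTU = 60,300,000 BTU
Gas: input = 60,300,000 / 0.88 = 68,522,727 BTU = 685.2 therm → 685.2 × $2.33 = $1,596.58; + 4 × $15.27 standing = $1,657.66
Electric: 60,300,000 BTU / 3412 = 17,670 kWh → × $0.252 = $4,453.58; + 4 × $16.58 standing = $4,519.90
Difference = |$1,657.66 − $4,519.90| = $2,862.24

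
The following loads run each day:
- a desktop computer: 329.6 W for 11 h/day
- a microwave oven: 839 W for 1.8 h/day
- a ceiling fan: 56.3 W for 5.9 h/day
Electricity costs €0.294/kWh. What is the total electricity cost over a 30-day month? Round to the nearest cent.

desktop computer: 329.6 W × 11 h × 30 d = 108,768 Wh = 108.8 kWh
microwave oven: 839 W × 1.8 h × 30 d = 45,306 Wh = 45.31 kWh
ceiling fan: 56.3 W × 5.9 h × 30 d = 9,965 Wh = 9.965 kWh
Total energy = 108.8 + 45.31 + 9.965 = 164 kWh
Cost = 164 kWh × €0.294 = €48.23

€48.23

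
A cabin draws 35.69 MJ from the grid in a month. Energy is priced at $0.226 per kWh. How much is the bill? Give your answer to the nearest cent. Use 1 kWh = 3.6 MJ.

$2.24

35.69 MJ × (0.27778 kWh/MJ) = 9.914 kWh
Cost = 9.914 kWh × $0.226/kWh = $2.24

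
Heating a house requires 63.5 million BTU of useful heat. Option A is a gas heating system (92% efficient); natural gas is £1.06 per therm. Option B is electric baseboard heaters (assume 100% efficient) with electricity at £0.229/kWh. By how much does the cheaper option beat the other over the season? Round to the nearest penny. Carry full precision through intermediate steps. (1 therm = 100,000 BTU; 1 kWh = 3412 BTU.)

Heat load = 63.5 × 10⁶ BTU = 63,500,000 BTU
Gas: input = 63,500,000 / 0.92 = 69,021,739 BTU = 690.2 therm → 690.2 × £1.06 = £731.63
Electric: 63,500,000 BTU / 3412 = 18,610 kWh → × £0.229 = £4,261.87
Difference = |£731.63 − £4,261.87| = £3,530.24

£3530.24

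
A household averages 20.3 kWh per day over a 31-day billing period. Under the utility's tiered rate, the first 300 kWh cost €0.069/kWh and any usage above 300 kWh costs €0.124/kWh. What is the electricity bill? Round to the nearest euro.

Usage = 20.3 kWh/day × 31 days = 629.3 kWh
First 300 kWh × €0.069 = €20.70
Remaining 329.3 kWh × €0.124 = €40.83
Total = €61.53 ≈ €62

€62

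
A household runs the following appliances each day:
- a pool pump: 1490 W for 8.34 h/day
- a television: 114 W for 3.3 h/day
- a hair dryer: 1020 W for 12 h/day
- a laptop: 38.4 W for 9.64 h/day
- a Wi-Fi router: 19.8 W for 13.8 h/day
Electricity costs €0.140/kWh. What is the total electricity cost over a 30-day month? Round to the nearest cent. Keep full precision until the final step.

pool pump: 1490 W × 8.34 h × 30 d = 372,798 Wh = 372.8 kWh
television: 114 W × 3.3 h × 30 d = 11,286 Wh = 11.29 kWh
hair dryer: 1020 W × 12 h × 30 d = 367,200 Wh = 367.2 kWh
laptop: 38.4 W × 9.64 h × 30 d = 11,105 Wh = 11.11 kWh
Wi-Fi router: 19.8 W × 13.8 h × 30 d = 8,197 Wh = 8.197 kWh
Total energy = 372.8 + 11.29 + 367.2 + 11.11 + 8.197 = 770.6 kWh
Cost = 770.6 kWh × €0.140 = €107.88

€107.88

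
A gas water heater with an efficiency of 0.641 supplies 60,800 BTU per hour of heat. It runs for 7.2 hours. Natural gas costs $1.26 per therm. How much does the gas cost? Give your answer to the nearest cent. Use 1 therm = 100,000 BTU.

Heat delivered = 60,800 BTU/h × 7.2 h = 437,760 BTU
Gas input = 437,760 / 0.641 = 682,933 BTU
= 682,933 / 100,000 = 6.829 therm
Cost = 6.829 × $1.26/therm = $8.60

$8.60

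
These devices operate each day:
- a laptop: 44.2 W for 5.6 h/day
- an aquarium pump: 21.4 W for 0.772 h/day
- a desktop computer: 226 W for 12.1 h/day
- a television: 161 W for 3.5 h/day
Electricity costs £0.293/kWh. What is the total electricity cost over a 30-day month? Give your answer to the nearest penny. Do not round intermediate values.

laptop: 44.2 W × 5.6 h × 30 d = 7,426 Wh = 7.426 kWh
aquarium pump: 21.4 W × 0.772 h × 30 d = 496 Wh = 0.4956 kWh
desktop computer: 226 W × 12.1 h × 30 d = 82,038 Wh = 82.04 kWh
television: 161 W × 3.5 h × 30 d = 16,905 Wh = 16.91 kWh
Total energy = 7.426 + 0.4956 + 82.04 + 16.91 = 106.9 kWh
Cost = 106.9 kWh × £0.293 = £31.31

£31.31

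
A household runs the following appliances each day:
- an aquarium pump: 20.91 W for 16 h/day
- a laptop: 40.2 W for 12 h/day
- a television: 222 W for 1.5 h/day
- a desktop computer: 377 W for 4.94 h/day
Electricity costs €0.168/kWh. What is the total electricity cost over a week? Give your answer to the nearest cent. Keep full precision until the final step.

€3.54

aquarium pump: 20.91 W × 16 h × 7 d = 2,342 Wh = 2.342 kWh
laptop: 40.2 W × 12 h × 7 d = 3,377 Wh = 3.377 kWh
television: 222 W × 1.5 h × 7 d = 2,331 Wh = 2.331 kWh
desktop computer: 377 W × 4.94 h × 7 d = 13,037 Wh = 13.04 kWh
Total energy = 2.342 + 3.377 + 2.331 + 13.04 = 21.09 kWh
Cost = 21.09 kWh × €0.168 = €3.54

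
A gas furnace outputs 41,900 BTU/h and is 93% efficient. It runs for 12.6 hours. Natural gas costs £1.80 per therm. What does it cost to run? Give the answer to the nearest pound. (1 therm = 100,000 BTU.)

Heat delivered = 41,900 BTU/h × 12.6 h = 527,940 BTU
Gas input = 527,940 / 0.93 = 567,677 BTU
= 567,677 / 100,000 = 5.677 therm
Cost = 5.677 × £1.80/therm = £10.22 ≈ £10

£10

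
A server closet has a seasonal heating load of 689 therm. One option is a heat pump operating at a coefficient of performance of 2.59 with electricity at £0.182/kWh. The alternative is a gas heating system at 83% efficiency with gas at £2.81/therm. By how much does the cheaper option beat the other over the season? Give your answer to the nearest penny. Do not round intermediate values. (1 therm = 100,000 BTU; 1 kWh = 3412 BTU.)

£913.64

Heat load = 689 therm × 100,000 = 68,900,000 BTU
Gas: input = 68,900,000 / 0.83 = 83,012,048 BTU = 830.1 therm → 830.1 × £2.81 = £2,332.64
Heat pump: 68,900,000 BTU / 3412 = 20,190 kWh heat; / 2.59 = 7,797 kWh in → × £0.182 = £1,419.00
Difference = |£2,332.64 − £1,419.00| = £913.64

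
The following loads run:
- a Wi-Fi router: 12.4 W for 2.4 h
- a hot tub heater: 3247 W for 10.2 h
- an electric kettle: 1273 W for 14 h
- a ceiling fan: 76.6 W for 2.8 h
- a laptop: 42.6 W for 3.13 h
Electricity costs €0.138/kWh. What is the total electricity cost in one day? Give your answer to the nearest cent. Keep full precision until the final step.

€7.08

Wi-Fi router: 12.4 W × 2.4 h = 30 Wh = 0.02976 kWh
hot tub heater: 3247 W × 10.2 h = 33,119 Wh = 33.12 kWh
electric kettle: 1273 W × 14 h = 17,822 Wh = 17.82 kWh
ceiling fan: 76.6 W × 2.8 h = 214 Wh = 0.2145 kWh
laptop: 42.6 W × 3.13 h = 133 Wh = 0.1333 kWh
Total energy = 0.02976 + 33.12 + 17.82 + 0.2145 + 0.1333 = 51.32 kWh
Cost = 51.32 kWh × €0.138 = €7.08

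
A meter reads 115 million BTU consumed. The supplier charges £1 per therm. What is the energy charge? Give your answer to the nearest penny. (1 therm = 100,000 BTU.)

115 million BTU × (10 therm/million BTU) = 1,150 therm
Cost = 1,150 therm × £1/therm = £1,150.00

£1150.00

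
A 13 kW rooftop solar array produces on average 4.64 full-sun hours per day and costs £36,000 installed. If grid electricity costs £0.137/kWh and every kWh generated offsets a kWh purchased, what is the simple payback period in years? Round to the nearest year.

Daily generation = 13 kW × 4.64 h = 60.32 kWh
Annual generation = 60.32 × 365 = 22017 kWh
Annual savings = 22017 × £0.137 = £3,016.30
Payback = £36,000 / £3,016.30 = 11.9 years

12 years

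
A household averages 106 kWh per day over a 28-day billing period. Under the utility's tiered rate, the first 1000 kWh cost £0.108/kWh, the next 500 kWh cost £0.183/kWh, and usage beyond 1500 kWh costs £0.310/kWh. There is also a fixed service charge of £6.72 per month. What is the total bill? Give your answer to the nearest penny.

Usage = 106 kWh/day × 28 days = 2968 kWh
First 1000 kWh × £0.108 = £108.00
Next 500 kWh × £0.183 = £91.50
Remaining 1468 kWh × £0.310 = £455.08
Energy charge = £654.58; + service £6.72 = £661.30

£661.30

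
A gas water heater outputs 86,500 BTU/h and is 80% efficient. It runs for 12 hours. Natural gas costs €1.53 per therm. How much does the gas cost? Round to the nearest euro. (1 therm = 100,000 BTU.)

Heat delivered = 86,500 BTU/h × 12 h = 1,038,000 BTU
Gas input = 1,038,000 / 0.80 = 1,297,500 BTU
= 1,297,500 / 100,000 = 12.97 therm
Cost = 12.97 × €1.53/therm = €19.85 ≈ €20

€20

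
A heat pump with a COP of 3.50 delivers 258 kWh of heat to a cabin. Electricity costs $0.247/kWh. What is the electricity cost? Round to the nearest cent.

Electrical input = 258 kWh / 3.50 = 73.71 kWh
Cost = 73.71 × $0.247/kWh = $18.21

$18.21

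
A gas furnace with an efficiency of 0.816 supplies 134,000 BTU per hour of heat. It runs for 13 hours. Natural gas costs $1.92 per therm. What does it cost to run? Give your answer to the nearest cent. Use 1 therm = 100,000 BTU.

Heat delivered = 134,000 BTU/h × 13 h = 1,742,000 BTU
Gas input = 1,742,000 / 0.816 = 2,134,804 BTU
= 2,134,804 / 100,000 = 21.35 therm
Cost = 21.35 × $1.92/therm = $40.99

$40.99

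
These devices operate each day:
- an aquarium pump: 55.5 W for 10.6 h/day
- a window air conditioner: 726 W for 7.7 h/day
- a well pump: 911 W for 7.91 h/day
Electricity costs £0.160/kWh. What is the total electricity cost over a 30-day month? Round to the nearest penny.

£64.25

aquarium pump: 55.5 W × 10.6 h × 30 d = 17,649 Wh = 17.65 kWh
window air conditioner: 726 W × 7.7 h × 30 d = 167,706 Wh = 167.7 kWh
well pump: 911 W × 7.91 h × 30 d = 216,180 Wh = 216.2 kWh
Total energy = 17.65 + 167.7 + 216.2 = 401.5 kWh
Cost = 401.5 kWh × £0.160 = £64.25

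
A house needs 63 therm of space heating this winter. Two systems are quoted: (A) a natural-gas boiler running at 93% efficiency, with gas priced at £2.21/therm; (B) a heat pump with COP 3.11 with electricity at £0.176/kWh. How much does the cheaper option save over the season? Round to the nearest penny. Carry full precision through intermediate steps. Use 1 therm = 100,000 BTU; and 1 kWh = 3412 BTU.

Heat load = 63 therm × 100,000 = 6,300,000 BTU
Gas: input = 6,300,000 / 0.93 = 6,774,194 BTU = 67.74 therm → 67.74 × £2.21 = £149.71
Heat pump: 6,300,000 BTU / 3412 = 1,846 kWh heat; / 3.11 = 593.7 kWh in → × £0.176 = £104.49
Difference = |£149.71 − £104.49| = £45.22

£45.22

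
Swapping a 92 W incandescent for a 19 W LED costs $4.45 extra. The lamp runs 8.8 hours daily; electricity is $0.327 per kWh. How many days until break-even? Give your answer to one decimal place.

21.2 days

Power saved = 92 − 19 = 73 W
Daily energy saved = 73 W × 8.8 h = 642.4 Wh = 0.6424 kWh
Daily savings = 0.6424 × $0.327 = $0.2101
Payback = $4.45 / $0.2101 per day = 21.18 days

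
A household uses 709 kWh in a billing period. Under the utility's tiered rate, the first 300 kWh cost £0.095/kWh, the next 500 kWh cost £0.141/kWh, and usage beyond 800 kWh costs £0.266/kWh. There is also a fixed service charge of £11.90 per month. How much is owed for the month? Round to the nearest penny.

£98.07

First 300 kWh × £0.095 = £28.50
Next 409 kWh × £0.141 = £57.67
Remaining tier: 0 kWh (not reached)
Energy charge = £86.17; + service £11.90 = £98.07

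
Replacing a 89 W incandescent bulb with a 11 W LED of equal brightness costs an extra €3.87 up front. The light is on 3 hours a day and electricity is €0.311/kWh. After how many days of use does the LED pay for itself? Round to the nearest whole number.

Power saved = 89 − 11 = 78 W
Daily energy saved = 78 W × 3 h = 234 Wh = 0.234 kWh
Daily savings = 0.234 × €0.311 = €0.0728
Payback = €3.87 / €0.0728 per day = 53.18 days

53 days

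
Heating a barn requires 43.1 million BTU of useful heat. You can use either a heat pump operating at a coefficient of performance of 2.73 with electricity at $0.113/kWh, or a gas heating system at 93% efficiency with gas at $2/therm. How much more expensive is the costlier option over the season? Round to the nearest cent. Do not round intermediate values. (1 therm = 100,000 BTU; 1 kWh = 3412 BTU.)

Heat load = 43.1 × 10⁶ BTU = 43,100,000 BTU
Gas: input = 43,100,000 / 0.93 = 46,344,086 BTU = 463.4 therm → 463.4 × $2 = $926.88
Heat pump: 43,100,000 BTU / 3412 = 12,630 kWh heat; / 2.73 = 4,627 kWh in → × $0.113 = $522.86
Difference = |$926.88 − $522.86| = $404.02

$404.02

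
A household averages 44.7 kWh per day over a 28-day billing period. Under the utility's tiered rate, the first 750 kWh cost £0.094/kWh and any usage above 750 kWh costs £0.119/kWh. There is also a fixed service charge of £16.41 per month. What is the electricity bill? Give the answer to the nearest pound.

£147

Usage = 44.7 kWh/day × 28 days = 1251.6 kWh
First 750 kWh × £0.094 = £70.50
Remaining 501.6 kWh × £0.119 = £59.69
Energy charge = £130.19; + service £16.41 = £146.60 ≈ £147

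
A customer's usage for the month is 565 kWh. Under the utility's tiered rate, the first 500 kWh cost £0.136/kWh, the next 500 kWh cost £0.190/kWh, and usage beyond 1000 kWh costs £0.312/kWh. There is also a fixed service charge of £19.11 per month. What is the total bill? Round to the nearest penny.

First 500 kWh × £0.136 = £68.00
Next 65 kWh × £0.190 = £12.35
Remaining tier: 0 kWh (not reached)
Energy charge = £80.35; + service £19.11 = £99.46

£99.46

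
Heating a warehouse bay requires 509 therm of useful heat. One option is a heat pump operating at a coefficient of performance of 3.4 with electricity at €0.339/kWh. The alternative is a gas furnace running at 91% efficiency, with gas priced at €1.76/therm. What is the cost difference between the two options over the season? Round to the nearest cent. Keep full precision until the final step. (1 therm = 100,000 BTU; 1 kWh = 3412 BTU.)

€502.97

Heat load = 509 therm × 100,000 = 50,900,000 BTU
Gas: input = 50,900,000 / 0.91 = 55,934,066 BTU = 559.3 therm → 559.3 × €1.76 = €984.44
Heat pump: 50,900,000 BTU / 3412 = 14,920 kWh heat; / 3.4 = 4,388 kWh in → × €0.339 = €1,487.41
Difference = |€984.44 − €1,487.41| = €502.97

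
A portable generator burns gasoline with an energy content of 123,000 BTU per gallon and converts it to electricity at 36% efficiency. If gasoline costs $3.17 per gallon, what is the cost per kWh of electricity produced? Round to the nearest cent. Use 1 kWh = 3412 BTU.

$0.24

Electrical output per gallon = 123,000 BTU × 0.36 / 3412 BTU/kWh = 12.98 kWh
Cost per kWh = $3.17 / 12.98 kWh = $0.244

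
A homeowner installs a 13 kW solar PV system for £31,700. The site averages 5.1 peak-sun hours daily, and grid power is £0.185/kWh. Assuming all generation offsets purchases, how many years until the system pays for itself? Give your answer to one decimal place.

Daily generation = 13 kW × 5.1 h = 66.3 kWh
Annual generation = 66.3 × 365 = 24200 kWh
Annual savings = 24200 × £0.185 = £4,476.91
Payback = £31,700 / £4,476.91 = 7.08 years

7.1 years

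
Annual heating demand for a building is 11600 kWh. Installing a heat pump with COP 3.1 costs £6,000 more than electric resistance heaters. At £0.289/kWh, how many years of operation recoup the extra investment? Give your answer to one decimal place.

Resistance: 11600 kWh × £0.289 = £3,352.40/yr
Heat pump: 11600 / 3.1 = 3742 kWh in → × £0.289 = £1,081.42/yr
Annual savings = £2,270.98
Payback = £6,000 / £2,270.98 = 2.64 years

2.6 years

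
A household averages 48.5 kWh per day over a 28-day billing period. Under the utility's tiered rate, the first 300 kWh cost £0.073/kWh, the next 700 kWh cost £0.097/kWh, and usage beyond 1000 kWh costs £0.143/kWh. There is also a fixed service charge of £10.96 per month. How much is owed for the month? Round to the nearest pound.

£152

Usage = 48.5 kWh/day × 28 days = 1358 kWh
First 300 kWh × £0.073 = £21.90
Next 700 kWh × £0.097 = £67.90
Remaining 358 kWh × £0.143 = £51.19
Energy charge = £140.99; + service £10.96 = £151.95 ≈ £152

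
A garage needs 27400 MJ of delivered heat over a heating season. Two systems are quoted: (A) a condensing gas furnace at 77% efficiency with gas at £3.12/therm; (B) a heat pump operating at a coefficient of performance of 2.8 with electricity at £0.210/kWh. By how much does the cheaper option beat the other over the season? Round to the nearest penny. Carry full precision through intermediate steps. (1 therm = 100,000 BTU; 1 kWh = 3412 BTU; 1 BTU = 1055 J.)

£481.47

Heat load = 27400 MJ = 27,400,000,000 J / 1055 = 25,971,564 BTU
Gas: input = 25,971,564 / 0.77 = 33,729,304 BTU = 337.3 therm → 337.3 × £3.12 = £1,052.35
Heat pump: 25,971,564 BTU / 3412 = 7,612 kWh heat; / 2.8 = 2,719 kWh in → × £0.210 = £570.89
Difference = |£1,052.35 − £570.89| = £481.47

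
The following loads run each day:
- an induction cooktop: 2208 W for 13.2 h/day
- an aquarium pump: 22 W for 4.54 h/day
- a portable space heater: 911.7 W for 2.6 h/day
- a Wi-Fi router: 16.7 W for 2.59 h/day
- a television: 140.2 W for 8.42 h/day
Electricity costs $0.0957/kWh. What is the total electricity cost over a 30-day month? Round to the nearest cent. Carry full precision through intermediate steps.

$94.28

induction cooktop: 2208 W × 13.2 h × 30 d = 874,368 Wh = 874.4 kWh
aquarium pump: 22 W × 4.54 h × 30 d = 2,996 Wh = 2.996 kWh
portable space heater: 911.7 W × 2.6 h × 30 d = 71,113 Wh = 71.11 kWh
Wi-Fi router: 16.7 W × 2.59 h × 30 d = 1,298 Wh = 1.298 kWh
television: 140.2 W × 8.42 h × 30 d = 35,415 Wh = 35.41 kWh
Total energy = 874.4 + 2.996 + 71.11 + 1.298 + 35.41 = 985.2 kWh
Cost = 985.2 kWh × $0.0957 = $94.28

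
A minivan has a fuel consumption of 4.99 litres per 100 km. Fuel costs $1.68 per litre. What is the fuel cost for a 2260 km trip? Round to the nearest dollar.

Fuel = 4.99 L/100 km × 2260 km / 100 = 112.8 L
Cost = 112.8 L × $1.68/L = $189.46 ≈ $189

$189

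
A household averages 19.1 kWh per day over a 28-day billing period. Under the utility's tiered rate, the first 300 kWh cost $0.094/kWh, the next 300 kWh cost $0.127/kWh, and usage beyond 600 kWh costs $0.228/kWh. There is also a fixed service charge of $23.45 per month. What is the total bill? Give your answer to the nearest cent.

Usage = 19.1 kWh/day × 28 days = 534.8 kWh
First 300 kWh × $0.094 = $28.20
Next 234.8 kWh × $0.127 = $29.82
Remaining tier: 0 kWh (not reached)
Energy charge = $58.02; + service $23.45 = $81.47

$81.47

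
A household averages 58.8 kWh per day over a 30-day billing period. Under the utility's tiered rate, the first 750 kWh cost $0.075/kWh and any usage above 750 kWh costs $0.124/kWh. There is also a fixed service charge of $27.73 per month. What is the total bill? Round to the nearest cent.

$209.72

Usage = 58.8 kWh/day × 30 days = 1764 kWh
First 750 kWh × $0.075 = $56.25
Remaining 1014 kWh × $0.124 = $125.74
Energy charge = $181.99; + service $27.73 = $209.72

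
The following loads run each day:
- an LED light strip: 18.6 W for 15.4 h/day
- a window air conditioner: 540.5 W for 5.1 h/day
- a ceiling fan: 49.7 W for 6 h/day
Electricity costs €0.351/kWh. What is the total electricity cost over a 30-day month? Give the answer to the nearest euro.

€35

LED light strip: 18.6 W × 15.4 h × 30 d = 8,593 Wh = 8.593 kWh
window air conditioner: 540.5 W × 5.1 h × 30 d = 82,696 Wh = 82.7 kWh
ceiling fan: 49.7 W × 6 h × 30 d = 8,946 Wh = 8.946 kWh
Total energy = 8.593 + 82.7 + 8.946 = 100.2 kWh
Cost = 100.2 kWh × €0.351 = €35.18 ≈ €35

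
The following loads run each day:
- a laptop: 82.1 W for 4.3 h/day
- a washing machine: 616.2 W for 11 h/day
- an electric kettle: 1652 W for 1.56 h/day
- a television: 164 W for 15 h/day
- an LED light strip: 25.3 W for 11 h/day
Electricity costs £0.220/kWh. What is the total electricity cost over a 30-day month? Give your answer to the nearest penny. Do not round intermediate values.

£82.15

laptop: 82.1 W × 4.3 h × 30 d = 10,591 Wh = 10.59 kWh
washing machine: 616.2 W × 11 h × 30 d = 203,346 Wh = 203.3 kWh
electric kettle: 1652 W × 1.56 h × 30 d = 77,314 Wh = 77.31 kWh
television: 164 W × 15 h × 30 d = 73,800 Wh = 73.8 kWh
LED light strip: 25.3 W × 11 h × 30 d = 8,349 Wh = 8.349 kWh
Total energy = 10.59 + 203.3 + 77.31 + 73.8 + 8.349 = 373.4 kWh
Cost = 373.4 kWh × £0.220 = £82.15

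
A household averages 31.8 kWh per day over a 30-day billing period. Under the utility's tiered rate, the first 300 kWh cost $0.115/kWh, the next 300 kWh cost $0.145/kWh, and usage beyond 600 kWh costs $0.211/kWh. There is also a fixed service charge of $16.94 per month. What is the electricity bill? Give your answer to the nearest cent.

Usage = 31.8 kWh/day × 30 days = 954 kWh
First 300 kWh × $0.115 = $34.50
Next 300 kWh × $0.145 = $43.50
Remaining 354 kWh × $0.211 = $74.69
Energy charge = $152.69; + service $16.94 = $169.63

$169.63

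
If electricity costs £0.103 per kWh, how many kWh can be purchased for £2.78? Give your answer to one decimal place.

27.0 kWh

£2.78 / £0.103 per kWh = 26.99 kWh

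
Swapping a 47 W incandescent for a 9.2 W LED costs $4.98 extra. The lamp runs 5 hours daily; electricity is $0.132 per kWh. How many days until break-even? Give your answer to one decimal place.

Power saved = 47 − 9.2 = 37.8 W
Daily energy saved = 37.8 W × 5 h = 189 Wh = 0.189 kWh
Daily savings = 0.189 × $0.132 = $0.0249
Payback = $4.98 / $0.0249 per day = 199.6 days

199.6 days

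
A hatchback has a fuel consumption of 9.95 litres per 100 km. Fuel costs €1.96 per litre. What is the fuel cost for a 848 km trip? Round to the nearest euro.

Fuel = 9.95 L/100 km × 848 km / 100 = 84.38 L
Cost = 84.38 L × €1.96/L = €165.38 ≈ €165

€165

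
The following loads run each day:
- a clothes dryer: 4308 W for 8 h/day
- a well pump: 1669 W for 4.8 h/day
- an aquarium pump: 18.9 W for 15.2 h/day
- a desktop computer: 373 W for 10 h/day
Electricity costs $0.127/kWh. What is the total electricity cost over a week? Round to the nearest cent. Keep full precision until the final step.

$41.33

clothes dryer: 4308 W × 8 h × 7 d = 241,248 Wh = 241.2 kWh
well pump: 1669 W × 4.8 h × 7 d = 56,078 Wh = 56.08 kWh
aquarium pump: 18.9 W × 15.2 h × 7 d = 2,011 Wh = 2.011 kWh
desktop computer: 373 W × 10 h × 7 d = 26,110 Wh = 26.11 kWh
Total energy = 241.2 + 56.08 + 2.011 + 26.11 = 325.4 kWh
Cost = 325.4 kWh × $0.127 = $41.33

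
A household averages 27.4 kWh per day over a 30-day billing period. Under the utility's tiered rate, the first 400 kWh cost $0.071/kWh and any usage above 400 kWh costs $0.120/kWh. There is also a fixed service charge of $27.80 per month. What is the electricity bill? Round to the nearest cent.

Usage = 27.4 kWh/day × 30 days = 822 kWh
First 400 kWh × $0.071 = $28.40
Remaining 422 kWh × $0.120 = $50.64
Energy charge = $79.04; + service $27.80 = $106.84

$106.84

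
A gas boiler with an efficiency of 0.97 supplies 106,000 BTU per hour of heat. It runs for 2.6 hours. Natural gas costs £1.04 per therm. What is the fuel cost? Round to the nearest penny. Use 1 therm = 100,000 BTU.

£2.95

Heat delivered = 106,000 BTU/h × 2.6 h = 275,600 BTU
Gas input = 275,600 / 0.97 = 284,124 BTU
= 284,124 / 100,000 = 2.841 therm
Cost = 2.841 × £1.04/therm = £2.95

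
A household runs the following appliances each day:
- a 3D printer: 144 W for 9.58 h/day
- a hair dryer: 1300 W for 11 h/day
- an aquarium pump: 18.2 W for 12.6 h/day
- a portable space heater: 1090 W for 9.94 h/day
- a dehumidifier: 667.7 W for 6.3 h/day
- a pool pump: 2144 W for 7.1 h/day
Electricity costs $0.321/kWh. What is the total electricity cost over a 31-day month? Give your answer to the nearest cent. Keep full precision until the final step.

$459.46

3D printer: 144 W × 9.58 h × 31 d = 42,765 Wh = 42.77 kWh
hair dryer: 1300 W × 11 h × 31 d = 443,300 Wh = 443.3 kWh
aquarium pump: 18.2 W × 12.6 h × 31 d = 7,109 Wh = 7.109 kWh
portable space heater: 1090 W × 9.94 h × 31 d = 335,873 Wh = 335.9 kWh
dehumidifier: 667.7 W × 6.3 h × 31 d = 130,402 Wh = 130.4 kWh
pool pump: 2144 W × 7.1 h × 31 d = 471,894 Wh = 471.9 kWh
Total energy = 42.77 + 443.3 + 7.109 + 335.9 + 130.4 + 471.9 = 1,431 kWh
Cost = 1,431 kWh × $0.321 = $459.46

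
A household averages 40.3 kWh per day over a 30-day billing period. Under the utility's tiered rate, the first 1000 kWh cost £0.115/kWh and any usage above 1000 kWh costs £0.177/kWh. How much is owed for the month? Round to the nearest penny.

Usage = 40.3 kWh/day × 30 days = 1209 kWh
First 1000 kWh × £0.115 = £115.00
Remaining 209 kWh × £0.177 = £36.99
Total = £151.99

£151.99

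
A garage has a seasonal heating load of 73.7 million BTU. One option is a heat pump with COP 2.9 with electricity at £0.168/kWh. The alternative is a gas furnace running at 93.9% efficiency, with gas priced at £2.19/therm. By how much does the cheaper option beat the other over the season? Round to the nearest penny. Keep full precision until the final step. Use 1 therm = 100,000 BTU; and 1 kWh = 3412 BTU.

Heat load = 73.7 × 10⁶ BTU = 73,700,000 BTU
Gas: input = 73,700,000 / 0.939 = 78,487,753 BTU = 784.9 therm → 784.9 × £2.19 = £1,718.88
Heat pump: 73,700,000 BTU / 3412 = 21,600 kWh heat; / 2.9 = 7,448 kWh in → × £0.168 = £1,251.32
Difference = |£1,718.88 − £1,251.32| = £467.56

£467.56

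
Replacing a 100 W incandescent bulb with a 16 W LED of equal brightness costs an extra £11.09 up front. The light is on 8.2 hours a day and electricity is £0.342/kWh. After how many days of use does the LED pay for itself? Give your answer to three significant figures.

47.1 days

Power saved = 100 − 16 = 84 W
Daily energy saved = 84 W × 8.2 h = 688.8 Wh = 0.6888 kWh
Daily savings = 0.6888 × £0.342 = £0.2356
Payback = £11.09 / £0.2356 per day = 47.08 days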